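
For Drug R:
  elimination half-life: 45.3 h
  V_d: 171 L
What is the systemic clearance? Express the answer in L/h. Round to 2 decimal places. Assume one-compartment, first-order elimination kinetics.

k = ln2 / t½ = 0.693147 / 45.3 = 0.01530 h⁻¹
CL = k × Vd = 0.01530 × 171 = 2.616 L/h

2.62 L/h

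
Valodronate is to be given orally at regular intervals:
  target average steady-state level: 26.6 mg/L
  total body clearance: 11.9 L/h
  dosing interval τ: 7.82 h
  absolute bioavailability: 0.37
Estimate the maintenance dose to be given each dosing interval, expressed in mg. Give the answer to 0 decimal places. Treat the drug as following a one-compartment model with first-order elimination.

6690 mg

At steady state, F × (Dose/τ) = Css × CL.
Dose = Css × CL × τ / F = 26.6 × 11.90 × 7.82 / 0.37 = 6690 mg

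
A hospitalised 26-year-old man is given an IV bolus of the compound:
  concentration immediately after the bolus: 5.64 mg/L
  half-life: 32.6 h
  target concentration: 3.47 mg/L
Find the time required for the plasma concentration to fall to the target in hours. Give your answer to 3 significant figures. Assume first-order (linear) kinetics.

22.8 h

k = ln2 / t½ = 0.693147 / 32.6 = 0.02126 h⁻¹
t = ln(C₀ / C) / k = ln(5.640 / 3.47) / 0.02126
  = ln(1.625) / 0.02126 = 0.4855 / 0.02126 = 22.84 h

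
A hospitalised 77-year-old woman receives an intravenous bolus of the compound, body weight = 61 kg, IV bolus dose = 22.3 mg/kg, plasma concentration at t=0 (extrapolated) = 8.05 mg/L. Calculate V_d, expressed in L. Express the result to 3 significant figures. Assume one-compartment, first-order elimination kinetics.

169 L

Dose = 22.3 × 61 = 1360 mg
Vd = Dose / C₀ = 1360 / 8.05 = 168.9 L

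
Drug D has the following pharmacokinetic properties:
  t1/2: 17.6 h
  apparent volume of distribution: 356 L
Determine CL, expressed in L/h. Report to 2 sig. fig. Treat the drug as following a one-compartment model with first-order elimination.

k = ln2 / t½ = 0.693147 / 17.6 = 0.03938 h⁻¹
CL = k × Vd = 0.03938 × 356 = 14.02 L/h

14 L/h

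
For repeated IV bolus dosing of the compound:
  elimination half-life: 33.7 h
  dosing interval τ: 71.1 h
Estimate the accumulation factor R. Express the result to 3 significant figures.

k = ln2 / t½ = 0.693147 / 33.7 = 0.02057 h⁻¹
e^(−kτ) = e^(−0.02057 × 71.1) = 0.2317
Accumulation ratio R = 1 / (1 − e^(−kτ)) = 1 / (1 − 0.2317) = 1.302

1.30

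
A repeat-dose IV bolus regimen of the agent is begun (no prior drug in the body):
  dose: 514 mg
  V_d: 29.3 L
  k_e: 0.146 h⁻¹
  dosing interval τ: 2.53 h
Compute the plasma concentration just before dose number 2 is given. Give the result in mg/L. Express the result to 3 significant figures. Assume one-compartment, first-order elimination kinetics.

12.1 mg/L

C₀ per dose = Dose / Vd = 514 / 29.3 = 17.54 mg/L
Fraction remaining after one interval: r = e^(−kτ) = e^(−0.1460 × 2.53) = 0.6912
Before dose 2, 1 dose has been given (aged 1τ).
C_trough = C₀ × r = 17.54 × 0.6912 = 12.12 mg/L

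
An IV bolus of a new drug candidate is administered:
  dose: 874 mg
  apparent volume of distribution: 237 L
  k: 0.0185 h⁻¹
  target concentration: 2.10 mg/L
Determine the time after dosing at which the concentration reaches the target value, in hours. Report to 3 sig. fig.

30.4 h

C₀ = Dose / Vd = 874.0 / 237 = 3.688 mg/L
t = ln(C₀ / C) / k = ln(3.688 / 2.10) / 0.01850
  = ln(1.756) / 0.01850 = 0.5630 / 0.01850 = 30.43 h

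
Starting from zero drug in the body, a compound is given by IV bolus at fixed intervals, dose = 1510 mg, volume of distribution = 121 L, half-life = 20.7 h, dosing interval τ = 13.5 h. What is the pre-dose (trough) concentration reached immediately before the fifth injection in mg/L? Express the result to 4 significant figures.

C₀ per dose = Dose / Vd = 1510 / 121 = 12.48 mg/L
k = ln2 / t½ = 0.693147 / 20.7 = 0.03349 h⁻¹
Fraction remaining after one interval: r = e^(−kτ) = e^(−0.03349 × 13.5) = 0.6363
Before dose 5, 4 doses have been given (aged 1τ, 2τ, 3τ, 4τ).
C_trough = C₀ × (r + r² + … + r^4) = C₀ × r(1−r^4)/(1−r)
        = 12.48 × 0.6363 × (1 − 0.1639) / (1 − 0.6363) = 18.26 mg/L

18.26 mg/L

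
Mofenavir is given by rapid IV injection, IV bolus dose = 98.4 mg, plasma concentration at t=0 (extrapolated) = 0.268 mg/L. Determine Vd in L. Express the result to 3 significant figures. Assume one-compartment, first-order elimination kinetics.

367 L

Vd = Dose / C₀ = 98.40 / 0.268 = 367.2 L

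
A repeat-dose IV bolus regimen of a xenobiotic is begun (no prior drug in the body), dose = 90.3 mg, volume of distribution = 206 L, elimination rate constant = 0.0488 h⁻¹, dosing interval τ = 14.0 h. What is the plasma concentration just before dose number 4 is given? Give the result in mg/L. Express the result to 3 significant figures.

C₀ per dose = Dose / Vd = 90.3 / 206 = 0.4383 mg/L
Fraction remaining after one interval: r = e^(−kτ) = e^(−0.04880 × 14.0) = 0.5050
Before dose 4, 3 doses have been given (aged 1τ, 2τ, 3τ).
C_trough = C₀ × (r + r² + … + r^3) = C₀ × r(1−r^3)/(1−r)
        = 0.4383 × 0.5050 × (1 − 0.1288) / (1 − 0.5050) = 0.3896 mg/L

0.390 mg/L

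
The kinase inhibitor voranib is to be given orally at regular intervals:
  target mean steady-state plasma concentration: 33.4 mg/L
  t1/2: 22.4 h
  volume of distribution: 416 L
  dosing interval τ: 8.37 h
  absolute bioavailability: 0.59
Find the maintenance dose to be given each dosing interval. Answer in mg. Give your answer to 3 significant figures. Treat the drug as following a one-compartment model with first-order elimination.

6100 mg

k = ln2 / t½ = 0.693147 / 22.4 = 0.03094 h⁻¹
CL = k × Vd = 0.03094 × 416 = 12.87 L/h
At steady state, F × (Dose/τ) = Css × CL.
Dose = Css × CL × τ / F = 33.4 × 12.87 × 8.37 / 0.59 = 6098 mg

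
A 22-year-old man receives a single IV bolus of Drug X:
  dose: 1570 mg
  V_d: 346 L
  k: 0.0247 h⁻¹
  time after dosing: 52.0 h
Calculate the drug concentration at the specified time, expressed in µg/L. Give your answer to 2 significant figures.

C₀ = Dose / Vd = 1570 / 346 = 4.538 mg/L
C = C₀ · e^(−k·t) = 4.538 × e^(−0.02470 × 52.0)
  = 4.538 × 0.2768 = 1.256 mg/L
Convert: 1.256 mg/L × 1000 = 1256 µg/L

1300 µg/L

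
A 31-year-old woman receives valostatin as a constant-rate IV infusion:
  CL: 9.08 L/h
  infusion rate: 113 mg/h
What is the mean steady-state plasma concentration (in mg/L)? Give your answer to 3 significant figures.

12.4 mg/L

At steady state Css = R₀ / CL = 113 / 9.080 = 12.44 mg/L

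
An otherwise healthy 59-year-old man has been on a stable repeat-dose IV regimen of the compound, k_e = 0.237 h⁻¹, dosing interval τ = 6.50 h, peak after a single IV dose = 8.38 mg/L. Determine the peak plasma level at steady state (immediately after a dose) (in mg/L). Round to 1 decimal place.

e^(−kτ) = e^(−0.2370 × 6.50) = 0.2143
Accumulation ratio R = 1 / (1 − e^(−kτ)) = 1 / (1 − 0.2143) = 1.273
Steady-state peak = C₀ × R = 8.38 × 1.273 = 10.67 mg/L

10.7 mg/L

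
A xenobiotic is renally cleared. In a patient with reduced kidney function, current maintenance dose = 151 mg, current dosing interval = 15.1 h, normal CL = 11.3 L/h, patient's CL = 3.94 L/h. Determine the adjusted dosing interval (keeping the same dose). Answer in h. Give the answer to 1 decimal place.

43.3 h

To keep the same average steady-state level, dosing rate must scale with clearance.
CL ratio = 3.94 / 11.3 = 0.3487
New interval (same dose) = 15.1 / 0.3487 = 43.30 h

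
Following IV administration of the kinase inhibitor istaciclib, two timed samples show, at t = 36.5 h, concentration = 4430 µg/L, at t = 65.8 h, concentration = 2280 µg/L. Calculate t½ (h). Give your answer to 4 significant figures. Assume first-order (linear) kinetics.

30.58 h

k = ln(C₁/C₂) / (t₂ − t₁) = ln(4430/2280) / (65.8 − 36.5)
  = 0.6642 / 29.30 = 0.02267 h⁻¹
t½ = ln2 / k = 0.693147 / 0.02267 = 30.58 h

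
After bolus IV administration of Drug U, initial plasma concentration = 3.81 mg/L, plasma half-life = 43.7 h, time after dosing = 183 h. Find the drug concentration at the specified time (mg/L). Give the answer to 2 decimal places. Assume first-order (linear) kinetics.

0.21 mg/L

k = ln2 / t½ = 0.693147 / 43.7 = 0.01586 h⁻¹
C = C₀ · e^(−k·t) = 3.810 × e^(−0.01586 × 183)
  = 3.810 × 0.05489 = 0.2091 mg/L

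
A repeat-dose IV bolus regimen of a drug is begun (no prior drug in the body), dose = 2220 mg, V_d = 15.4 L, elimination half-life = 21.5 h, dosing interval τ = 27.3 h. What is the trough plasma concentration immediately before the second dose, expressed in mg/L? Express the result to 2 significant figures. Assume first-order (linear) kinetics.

60 mg/L

C₀ per dose = Dose / Vd = 2220 / 15.4 = 144.2 mg/L
k = ln2 / t½ = 0.693147 / 21.5 = 0.03224 h⁻¹
Fraction remaining after one interval: r = e^(−kτ) = e^(−0.03224 × 27.3) = 0.4147
Before dose 2, 1 dose has been given (aged 1τ).
C_trough = C₀ × r = 144.2 × 0.4147 = 59.80 mg/L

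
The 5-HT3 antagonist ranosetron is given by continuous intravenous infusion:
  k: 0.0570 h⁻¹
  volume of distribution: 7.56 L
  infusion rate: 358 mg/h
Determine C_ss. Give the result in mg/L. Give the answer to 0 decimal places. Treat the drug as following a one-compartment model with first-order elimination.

CL = k × Vd = 0.05700 × 7.56 = 0.4309 L/h
At steady state Css = R₀ / CL = 358 / 0.4309 = 830.8 mg/L

831 mg/L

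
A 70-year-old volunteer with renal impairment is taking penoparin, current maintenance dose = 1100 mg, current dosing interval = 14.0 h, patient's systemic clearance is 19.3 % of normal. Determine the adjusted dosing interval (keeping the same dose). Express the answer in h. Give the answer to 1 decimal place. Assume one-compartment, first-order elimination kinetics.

72.5 h

To keep the same average steady-state level, dosing rate must scale with clearance.
CL ratio = 19.3 / 100 = 0.1930
New interval (same dose) = 14.0 / 0.1930 = 72.54 h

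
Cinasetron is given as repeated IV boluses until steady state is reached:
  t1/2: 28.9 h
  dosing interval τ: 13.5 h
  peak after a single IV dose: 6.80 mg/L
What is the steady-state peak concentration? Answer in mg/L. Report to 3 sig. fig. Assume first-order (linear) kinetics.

k = ln2 / t½ = 0.693147 / 28.9 = 0.02398 h⁻¹
e^(−kτ) = e^(−0.02398 × 13.5) = 0.7234
Accumulation ratio R = 1 / (1 − e^(−kτ)) = 1 / (1 − 0.7234) = 3.615
Steady-state peak = C₀ × R = 6.80 × 3.615 = 24.58 mg/L

24.6 mg/L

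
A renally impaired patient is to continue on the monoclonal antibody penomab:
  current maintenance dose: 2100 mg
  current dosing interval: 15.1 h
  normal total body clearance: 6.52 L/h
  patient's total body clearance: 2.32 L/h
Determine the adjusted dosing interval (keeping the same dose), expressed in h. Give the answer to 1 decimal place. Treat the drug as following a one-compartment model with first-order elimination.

42.4 h

To keep the same average steady-state level, dosing rate must scale with clearance.
CL ratio = 2.32 / 6.52 = 0.3558
New interval (same dose) = 15.1 / 0.3558 = 42.44 h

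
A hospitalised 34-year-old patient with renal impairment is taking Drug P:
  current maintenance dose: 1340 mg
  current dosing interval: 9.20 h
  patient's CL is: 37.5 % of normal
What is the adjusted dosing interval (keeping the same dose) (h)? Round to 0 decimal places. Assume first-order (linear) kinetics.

25 h

To keep the same average steady-state level, dosing rate must scale with clearance.
CL ratio = 37.5 / 100 = 0.3750
New interval (same dose) = 9.20 / 0.3750 = 24.53 h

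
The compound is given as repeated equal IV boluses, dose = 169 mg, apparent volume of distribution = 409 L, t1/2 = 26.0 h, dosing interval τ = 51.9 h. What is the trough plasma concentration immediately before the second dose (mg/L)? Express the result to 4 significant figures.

C₀ per dose = Dose / Vd = 169 / 409 = 0.4132 mg/L
k = ln2 / t½ = 0.693147 / 26.0 = 0.02666 h⁻¹
Fraction remaining after one interval: r = e^(−kτ) = e^(−0.02666 × 51.9) = 0.2507
Before dose 2, 1 dose has been given (aged 1τ).
C_trough = C₀ × r = 0.4132 × 0.2507 = 0.1036 mg/L

0.1036 mg/L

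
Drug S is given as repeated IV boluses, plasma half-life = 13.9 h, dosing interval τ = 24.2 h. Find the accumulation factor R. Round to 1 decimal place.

1.4

k = ln2 / t½ = 0.693147 / 13.9 = 0.04987 h⁻¹
e^(−kτ) = e^(−0.04987 × 24.2) = 0.2991
Accumulation ratio R = 1 / (1 − e^(−kτ)) = 1 / (1 − 0.2991) = 1.427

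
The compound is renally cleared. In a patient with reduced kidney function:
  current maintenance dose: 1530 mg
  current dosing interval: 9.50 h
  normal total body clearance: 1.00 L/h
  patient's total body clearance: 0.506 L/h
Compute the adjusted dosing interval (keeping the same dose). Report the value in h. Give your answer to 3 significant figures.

18.8 h

To keep the same average steady-state level, dosing rate must scale with clearance.
CL ratio = 0.506 / 1.00 = 0.5060
New interval (same dose) = 9.50 / 0.5060 = 18.77 h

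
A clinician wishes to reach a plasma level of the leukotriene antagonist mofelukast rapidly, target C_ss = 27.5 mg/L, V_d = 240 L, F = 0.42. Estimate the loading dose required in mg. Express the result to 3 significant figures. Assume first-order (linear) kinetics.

LD = Css × Vd / F = 27.5 × 240 / 0.42 = 15710 mg

15700 mg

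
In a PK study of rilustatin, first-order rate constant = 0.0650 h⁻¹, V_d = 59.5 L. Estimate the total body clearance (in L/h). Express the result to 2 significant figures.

3.9 L/h

CL = k × Vd = 0.0650 × 59.5 = 3.868 L/h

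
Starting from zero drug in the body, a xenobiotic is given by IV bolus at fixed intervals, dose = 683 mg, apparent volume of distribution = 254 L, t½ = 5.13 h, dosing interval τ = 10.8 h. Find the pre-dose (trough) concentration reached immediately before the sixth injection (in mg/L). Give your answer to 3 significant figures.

0.814 mg/L

C₀ per dose = Dose / Vd = 683 / 254 = 2.689 mg/L
k = ln2 / t½ = 0.693147 / 5.13 = 0.1351 h⁻¹
Fraction remaining after one interval: r = e^(−kτ) = e^(−0.1351 × 10.8) = 0.2325
Before dose 6, 5 doses have been given (aged 1τ, 2τ, 3τ, 4τ, 5τ).
C_trough = C₀ × (r + r² + … + r^5) = C₀ × r(1−r^5)/(1−r)
        = 2.689 × 0.2325 × (1 − 0.0006794) / (1 − 0.2325) = 0.8140 mg/L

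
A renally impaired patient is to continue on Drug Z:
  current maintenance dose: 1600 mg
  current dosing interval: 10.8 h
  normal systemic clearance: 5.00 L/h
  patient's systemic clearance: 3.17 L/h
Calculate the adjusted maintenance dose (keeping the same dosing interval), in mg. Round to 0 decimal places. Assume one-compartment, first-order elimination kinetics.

1014 mg

To keep the same average steady-state level, dosing rate must scale with clearance.
CL ratio = 3.17 / 5.00 = 0.6340
New dose (same interval) = 1600 × 0.6340 = 1014 mg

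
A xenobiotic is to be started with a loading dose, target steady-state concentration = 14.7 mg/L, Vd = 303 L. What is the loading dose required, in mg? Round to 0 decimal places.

4454 mg

LD = Css × Vd = 14.7 × 303 = 4454 mg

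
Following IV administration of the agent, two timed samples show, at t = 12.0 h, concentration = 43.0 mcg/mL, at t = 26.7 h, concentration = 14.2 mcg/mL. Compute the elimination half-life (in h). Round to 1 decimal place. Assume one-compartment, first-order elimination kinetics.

k = ln(C₁/C₂) / (t₂ − t₁) = ln(43.0/14.2) / (26.7 − 12.0)
  = 1.108 / 14.70 = 0.07537 h⁻¹
t½ = ln2 / k = 0.693147 / 0.07537 = 9.197 h

9.2 h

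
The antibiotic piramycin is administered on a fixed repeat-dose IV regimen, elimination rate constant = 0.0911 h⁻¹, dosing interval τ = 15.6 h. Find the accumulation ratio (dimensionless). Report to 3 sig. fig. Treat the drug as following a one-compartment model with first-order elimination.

1.32

e^(−kτ) = e^(−0.09110 × 15.6) = 0.2414
Accumulation ratio R = 1 / (1 − e^(−kτ)) = 1 / (1 − 0.2414) = 1.318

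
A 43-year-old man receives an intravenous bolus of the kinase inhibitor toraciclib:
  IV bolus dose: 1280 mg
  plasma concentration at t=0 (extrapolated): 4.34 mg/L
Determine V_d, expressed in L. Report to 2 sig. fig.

Vd = Dose / C₀ = 1280 / 4.34 = 294.9 L

290 L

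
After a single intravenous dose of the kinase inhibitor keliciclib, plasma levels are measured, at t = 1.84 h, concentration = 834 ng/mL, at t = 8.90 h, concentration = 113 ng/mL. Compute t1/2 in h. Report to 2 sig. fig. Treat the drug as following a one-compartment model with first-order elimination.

k = ln(C₁/C₂) / (t₂ − t₁) = ln(834/113) / (8.90 − 1.84)
  = 1.999 / 7.060 = 0.2831 h⁻¹
t½ = ln2 / k = 0.693147 / 0.2831 = 2.448 h

2.4 h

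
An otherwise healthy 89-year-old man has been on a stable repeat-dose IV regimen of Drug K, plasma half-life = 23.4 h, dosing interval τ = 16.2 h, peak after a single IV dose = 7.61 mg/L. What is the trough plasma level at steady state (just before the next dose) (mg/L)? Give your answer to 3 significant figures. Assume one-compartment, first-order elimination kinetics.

k = ln2 / t½ = 0.693147 / 23.4 = 0.02962 h⁻¹
e^(−kτ) = e^(−0.02962 × 16.2) = 0.6189
Accumulation ratio R = 1 / (1 − e^(−kτ)) = 1 / (1 − 0.6189) = 2.624
Steady-state trough = C₀ × R × e^(−kτ) = 7.61 × 2.624 × 0.6189 = 12.36 mg/L

12.4 mg/L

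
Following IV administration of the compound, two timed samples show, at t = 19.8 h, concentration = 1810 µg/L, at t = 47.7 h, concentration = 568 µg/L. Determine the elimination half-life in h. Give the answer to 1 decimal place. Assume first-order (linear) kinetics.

k = ln(C₁/C₂) / (t₂ − t₁) = ln(1810/568) / (47.7 − 19.8)
  = 1.159 / 27.90 = 0.04154 h⁻¹
t½ = ln2 / k = 0.693147 / 0.04154 = 16.69 h

16.7 h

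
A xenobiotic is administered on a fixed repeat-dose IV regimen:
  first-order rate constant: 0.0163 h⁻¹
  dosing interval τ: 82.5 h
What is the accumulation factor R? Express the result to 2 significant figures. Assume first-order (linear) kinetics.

e^(−kτ) = e^(−0.01630 × 82.5) = 0.2606
Accumulation ratio R = 1 / (1 − e^(−kτ)) = 1 / (1 − 0.2606) = 1.352

1.4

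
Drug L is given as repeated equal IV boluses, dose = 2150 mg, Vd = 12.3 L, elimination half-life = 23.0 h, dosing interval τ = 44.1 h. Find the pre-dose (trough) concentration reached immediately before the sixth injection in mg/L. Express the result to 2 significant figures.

C₀ per dose = Dose / Vd = 2150 / 12.3 = 174.8 mg/L
k = ln2 / t½ = 0.693147 / 23.0 = 0.03014 h⁻¹
Fraction remaining after one interval: r = e^(−kτ) = e^(−0.03014 × 44.1) = 0.2647
Before dose 6, 5 doses have been given (aged 1τ, 2τ, 3τ, 4τ, 5τ).
C_trough = C₀ × (r + r² + … + r^5) = C₀ × r(1−r^5)/(1−r)
        = 174.8 × 0.2647 × (1 − 0.001299) / (1 − 0.2647) = 62.84 mg/L

63 mg/L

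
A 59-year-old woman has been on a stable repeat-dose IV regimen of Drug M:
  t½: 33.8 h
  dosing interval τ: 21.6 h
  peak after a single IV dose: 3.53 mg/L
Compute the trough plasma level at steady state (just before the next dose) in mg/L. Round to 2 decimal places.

k = ln2 / t½ = 0.693147 / 33.8 = 0.02051 h⁻¹
e^(−kτ) = e^(−0.02051 × 21.6) = 0.6421
Accumulation ratio R = 1 / (1 − e^(−kτ)) = 1 / (1 − 0.6421) = 2.794
Steady-state trough = C₀ × R × e^(−kτ) = 3.53 × 2.794 × 0.6421 = 6.333 mg/L

6.33 mg/L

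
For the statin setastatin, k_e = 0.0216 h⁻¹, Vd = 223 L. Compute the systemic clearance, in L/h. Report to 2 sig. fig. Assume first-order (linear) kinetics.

4.8 L/h

CL = k × Vd = 0.0216 × 223 = 4.817 L/h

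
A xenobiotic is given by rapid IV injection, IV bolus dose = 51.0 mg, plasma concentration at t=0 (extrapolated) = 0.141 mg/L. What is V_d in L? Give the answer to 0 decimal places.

362 L

Vd = Dose / C₀ = 51.00 / 0.141 = 361.7 L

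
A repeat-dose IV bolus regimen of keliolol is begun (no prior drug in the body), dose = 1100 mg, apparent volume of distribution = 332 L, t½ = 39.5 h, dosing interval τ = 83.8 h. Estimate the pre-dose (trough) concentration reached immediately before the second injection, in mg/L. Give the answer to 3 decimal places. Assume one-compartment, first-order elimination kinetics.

C₀ per dose = Dose / Vd = 1100 / 332 = 3.313 mg/L
k = ln2 / t½ = 0.693147 / 39.5 = 0.01755 h⁻¹
Fraction remaining after one interval: r = e^(−kτ) = e^(−0.01755 × 83.8) = 0.2298
Before dose 2, 1 dose has been given (aged 1τ).
C_trough = C₀ × r = 3.313 × 0.2298 = 0.7613 mg/L

0.761 mg/L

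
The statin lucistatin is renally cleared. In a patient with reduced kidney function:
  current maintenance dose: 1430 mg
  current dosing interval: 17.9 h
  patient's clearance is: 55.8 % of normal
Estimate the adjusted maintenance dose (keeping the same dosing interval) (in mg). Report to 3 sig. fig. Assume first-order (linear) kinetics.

798 mg

To keep the same average steady-state level, dosing rate must scale with clearance.
CL ratio = 55.8 / 100 = 0.5580
New dose (same interval) = 1430 × 0.5580 = 797.9 mg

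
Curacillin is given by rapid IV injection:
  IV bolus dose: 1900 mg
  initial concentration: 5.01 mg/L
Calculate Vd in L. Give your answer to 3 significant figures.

Vd = Dose / C₀ = 1900 / 5.01 = 379.2 L

379 L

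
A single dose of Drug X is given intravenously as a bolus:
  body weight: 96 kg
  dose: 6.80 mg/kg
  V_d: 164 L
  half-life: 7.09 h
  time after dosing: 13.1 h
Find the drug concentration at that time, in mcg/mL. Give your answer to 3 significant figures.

1.11 mcg/mL

Total dose = 6.80 × 96 = 652.8 mg
C₀ = Dose / Vd = 652.8 / 164 = 3.980 mg/L
k = ln2 / t½ = 0.693147 / 7.09 = 0.09776 h⁻¹
C = C₀ · e^(−k·t) = 3.980 × e^(−0.09776 × 13.1)
  = 3.980 × 0.2779 = 1.106 mg/L
(1.106 mg/L = 1.106 mcg/mL)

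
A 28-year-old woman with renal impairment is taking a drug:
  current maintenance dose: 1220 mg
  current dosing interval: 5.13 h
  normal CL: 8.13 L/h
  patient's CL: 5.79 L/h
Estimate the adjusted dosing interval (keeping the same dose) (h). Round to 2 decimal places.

To keep the same average steady-state level, dosing rate must scale with clearance.
CL ratio = 5.79 / 8.13 = 0.7122
New interval (same dose) = 5.13 / 0.7122 = 7.203 h

7.20 h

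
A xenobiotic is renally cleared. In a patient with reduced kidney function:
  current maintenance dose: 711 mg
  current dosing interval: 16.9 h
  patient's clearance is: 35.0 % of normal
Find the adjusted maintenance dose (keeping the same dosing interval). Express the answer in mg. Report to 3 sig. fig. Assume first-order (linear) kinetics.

To keep the same average steady-state level, dosing rate must scale with clearance.
CL ratio = 35.0 / 100 = 0.3500
New dose (same interval) = 711 × 0.3500 = 248.9 mg

249 mg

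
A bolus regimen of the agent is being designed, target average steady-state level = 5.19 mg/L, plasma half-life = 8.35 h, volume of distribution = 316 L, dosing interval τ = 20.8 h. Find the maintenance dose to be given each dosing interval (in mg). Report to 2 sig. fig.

2800 mg

k = ln2 / t½ = 0.693147 / 8.35 = 0.08301 h⁻¹
CL = k × Vd = 0.08301 × 316 = 26.23 L/h
At steady state, Dose/τ = Css × CL.
Dose = Css × CL × τ = 5.19 × 26.23 × 20.8 = 2832 mg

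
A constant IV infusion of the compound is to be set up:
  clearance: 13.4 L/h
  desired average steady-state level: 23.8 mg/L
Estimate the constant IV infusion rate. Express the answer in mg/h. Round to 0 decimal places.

319 mg/h

At steady state, infusion rate R₀ = Css × CL = 23.8 × 13.40 = 318.9 mg/h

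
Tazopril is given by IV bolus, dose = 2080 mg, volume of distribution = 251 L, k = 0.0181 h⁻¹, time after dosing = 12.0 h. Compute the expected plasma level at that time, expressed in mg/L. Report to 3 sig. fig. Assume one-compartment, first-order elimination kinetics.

C₀ = Dose / Vd = 2080 / 251 = 8.287 mg/L
C = C₀ · e^(−k·t) = 8.287 × e^(−0.01810 × 12.0)
  = 8.287 × 0.8048 = 6.669 mg/L

6.67 mg/L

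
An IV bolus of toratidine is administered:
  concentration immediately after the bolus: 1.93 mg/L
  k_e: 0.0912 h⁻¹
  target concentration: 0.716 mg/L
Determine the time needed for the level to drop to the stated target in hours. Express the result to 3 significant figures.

10.9 h

t = ln(C₀ / C) / k = ln(1.930 / 0.716) / 0.09120
  = ln(2.696) / 0.09120 = 0.9918 / 0.09120 = 10.88 h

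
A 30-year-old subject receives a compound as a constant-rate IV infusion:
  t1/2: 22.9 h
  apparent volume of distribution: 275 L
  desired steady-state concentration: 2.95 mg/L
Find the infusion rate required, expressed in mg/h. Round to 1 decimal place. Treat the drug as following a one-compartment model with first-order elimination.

k = ln2 / t½ = 0.693147 / 22.9 = 0.03027 h⁻¹
CL = k × Vd = 0.03027 × 275 = 8.324 L/h
At steady state, infusion rate R₀ = Css × CL = 2.95 × 8.324 = 24.56 mg/h

24.6 mg/h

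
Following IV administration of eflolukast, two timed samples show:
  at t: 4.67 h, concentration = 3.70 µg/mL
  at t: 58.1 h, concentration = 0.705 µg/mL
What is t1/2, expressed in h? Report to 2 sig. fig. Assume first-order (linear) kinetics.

k = ln(C₁/C₂) / (t₂ − t₁) = ln(3.70/0.705) / (58.1 − 4.67)
  = 1.658 / 53.43 = 0.03103 h⁻¹
t½ = ln2 / k = 0.693147 / 0.03103 = 22.34 h

22 h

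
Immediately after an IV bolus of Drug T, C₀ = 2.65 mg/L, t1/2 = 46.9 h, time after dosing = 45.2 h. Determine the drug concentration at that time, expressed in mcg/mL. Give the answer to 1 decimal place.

k = ln2 / t½ = 0.693147 / 46.9 = 0.01478 h⁻¹
C = C₀ · e^(−k·t) = 2.650 × e^(−0.01478 × 45.2)
  = 2.650 × 0.5127 = 1.359 mg/L
(1.359 mg/L = 1.359 mcg/mL)

1.4 mcg/mL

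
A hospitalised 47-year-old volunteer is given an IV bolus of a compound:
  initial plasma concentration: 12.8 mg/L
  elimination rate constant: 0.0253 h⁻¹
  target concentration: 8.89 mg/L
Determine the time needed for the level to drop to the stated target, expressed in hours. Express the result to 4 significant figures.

14.41 h

t = ln(C₀ / C) / k = ln(12.80 / 8.89) / 0.02530
  = ln(1.440) / 0.02530 = 0.3646 / 0.02530 = 14.41 h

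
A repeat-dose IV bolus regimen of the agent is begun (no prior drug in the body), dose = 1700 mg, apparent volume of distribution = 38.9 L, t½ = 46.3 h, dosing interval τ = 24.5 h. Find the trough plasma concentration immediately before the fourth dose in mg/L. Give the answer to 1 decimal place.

65.8 mg/L

C₀ per dose = Dose / Vd = 1700 / 38.9 = 43.70 mg/L
k = ln2 / t½ = 0.693147 / 46.3 = 0.01497 h⁻¹
Fraction remaining after one interval: r = e^(−kτ) = e^(−0.01497 × 24.5) = 0.6930
Before dose 4, 3 doses have been given (aged 1τ, 2τ, 3τ).
C_trough = C₀ × (r + r² + … + r^3) = C₀ × r(1−r^3)/(1−r)
        = 43.70 × 0.6930 × (1 − 0.3328) / (1 − 0.6930) = 65.82 mg/L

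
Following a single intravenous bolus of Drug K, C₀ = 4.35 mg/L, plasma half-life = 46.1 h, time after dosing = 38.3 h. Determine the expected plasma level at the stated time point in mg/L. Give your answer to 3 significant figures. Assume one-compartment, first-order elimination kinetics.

2.45 mg/L

k = ln2 / t½ = 0.693147 / 46.1 = 0.01504 h⁻¹
C = C₀ · e^(−k·t) = 4.350 × e^(−0.01504 × 38.3)
  = 4.350 × 0.5621 = 2.445 mg/L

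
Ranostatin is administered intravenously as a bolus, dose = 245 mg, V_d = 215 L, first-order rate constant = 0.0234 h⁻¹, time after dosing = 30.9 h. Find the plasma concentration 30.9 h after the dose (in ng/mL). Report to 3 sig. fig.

553 ng/mL

C₀ = Dose / Vd = 245.0 / 215 = 1.140 mg/L
C = C₀ · e^(−k·t) = 1.140 × e^(−0.02340 × 30.9)
  = 1.140 × 0.4853 = 0.5532 mg/L
Convert: 0.5532 mg/L × 1000 = 553.2 ng/mL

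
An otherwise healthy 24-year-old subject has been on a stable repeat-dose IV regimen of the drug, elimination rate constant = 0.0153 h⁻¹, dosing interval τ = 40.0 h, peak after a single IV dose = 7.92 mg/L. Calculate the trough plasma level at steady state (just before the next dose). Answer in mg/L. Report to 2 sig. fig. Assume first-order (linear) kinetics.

e^(−kτ) = e^(−0.01530 × 40.0) = 0.5423
Accumulation ratio R = 1 / (1 − e^(−kτ)) = 1 / (1 − 0.5423) = 2.185
Steady-state trough = C₀ × R × e^(−kτ) = 7.92 × 2.185 × 0.5423 = 9.385 mg/L

9.4 mg/L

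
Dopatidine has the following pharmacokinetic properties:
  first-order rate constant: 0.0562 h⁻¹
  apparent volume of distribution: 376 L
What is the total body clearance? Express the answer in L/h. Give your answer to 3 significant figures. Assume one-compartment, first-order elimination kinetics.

CL = k × Vd = 0.0562 × 376 = 21.13 L/h

21.1 L/h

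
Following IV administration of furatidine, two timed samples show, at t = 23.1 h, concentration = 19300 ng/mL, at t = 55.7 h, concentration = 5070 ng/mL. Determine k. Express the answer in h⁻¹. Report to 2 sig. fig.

0.041 h⁻¹

k = ln(C₁/C₂) / (t₂ − t₁) = ln(19300/5070) / (55.7 − 23.1)
  = 1.337 / 32.60 = 0.04101 h⁻¹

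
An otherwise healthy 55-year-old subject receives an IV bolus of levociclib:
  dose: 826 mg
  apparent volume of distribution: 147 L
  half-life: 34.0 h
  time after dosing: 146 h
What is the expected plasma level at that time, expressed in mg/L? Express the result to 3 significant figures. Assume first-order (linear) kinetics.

0.286 mg/L

C₀ = Dose / Vd = 826.0 / 147 = 5.619 mg/L
k = ln2 / t½ = 0.693147 / 34.0 = 0.02039 h⁻¹
C = C₀ · e^(−k·t) = 5.619 × e^(−0.02039 × 146)
  = 5.619 × 0.05095 = 0.2863 mg/L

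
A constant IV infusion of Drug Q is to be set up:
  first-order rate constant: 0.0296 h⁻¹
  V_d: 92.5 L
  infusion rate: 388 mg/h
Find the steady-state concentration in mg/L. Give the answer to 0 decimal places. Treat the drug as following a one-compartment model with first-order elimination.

142 mg/L

CL = k × Vd = 0.02960 × 92.5 = 2.738 L/h
At steady state Css = R₀ / CL = 388 / 2.738 = 141.7 mg/L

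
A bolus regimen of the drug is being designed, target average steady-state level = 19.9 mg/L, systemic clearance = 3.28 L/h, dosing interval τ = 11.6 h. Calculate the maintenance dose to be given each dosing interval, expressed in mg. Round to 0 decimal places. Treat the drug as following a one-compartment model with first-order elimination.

757 mg

At steady state, Dose/τ = Css × CL.
Dose = Css × CL × τ = 19.9 × 3.280 × 11.6 = 757.2 mg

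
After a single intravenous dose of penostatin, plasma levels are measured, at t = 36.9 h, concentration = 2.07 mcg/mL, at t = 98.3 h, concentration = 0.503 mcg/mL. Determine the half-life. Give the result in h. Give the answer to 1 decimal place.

k = ln(C₁/C₂) / (t₂ − t₁) = ln(2.07/0.503) / (98.3 − 36.9)
  = 1.415 / 61.40 = 0.02305 h⁻¹
t½ = ln2 / k = 0.693147 / 0.02305 = 30.07 h

30.1 h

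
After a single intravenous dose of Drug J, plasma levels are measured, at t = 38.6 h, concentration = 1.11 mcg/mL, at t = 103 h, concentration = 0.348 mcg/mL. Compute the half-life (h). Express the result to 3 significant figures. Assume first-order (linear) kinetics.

38.5 h

k = ln(C₁/C₂) / (t₂ − t₁) = ln(1.11/0.348) / (103 − 38.6)
  = 1.160 / 64.40 = 0.01801 h⁻¹
t½ = ln2 / k = 0.693147 / 0.01801 = 38.49 h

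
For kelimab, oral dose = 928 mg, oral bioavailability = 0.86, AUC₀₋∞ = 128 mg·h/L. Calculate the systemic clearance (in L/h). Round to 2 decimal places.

6.24 L/h

CL = F·Dose / AUC = 0.86 × 928 / 128 = 6.235 L/h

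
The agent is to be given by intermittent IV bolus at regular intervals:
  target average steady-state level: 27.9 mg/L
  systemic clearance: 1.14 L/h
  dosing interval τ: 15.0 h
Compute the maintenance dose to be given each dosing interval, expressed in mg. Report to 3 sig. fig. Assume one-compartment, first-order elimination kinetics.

At steady state, Dose/τ = Css × CL.
Dose = Css × CL × τ = 27.9 × 1.140 × 15.0 = 477.1 mg

477 mg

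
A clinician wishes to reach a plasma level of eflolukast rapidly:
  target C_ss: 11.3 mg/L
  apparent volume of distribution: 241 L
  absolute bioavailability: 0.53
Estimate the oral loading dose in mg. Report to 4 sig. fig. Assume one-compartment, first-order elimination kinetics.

LD = Css × Vd / F = 11.3 × 241 / 0.53 = 5138 mg

5138 mg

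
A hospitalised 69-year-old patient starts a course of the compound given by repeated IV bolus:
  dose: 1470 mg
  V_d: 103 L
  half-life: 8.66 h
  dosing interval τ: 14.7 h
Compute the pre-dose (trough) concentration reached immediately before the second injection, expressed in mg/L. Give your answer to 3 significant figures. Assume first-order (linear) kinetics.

4.40 mg/L

C₀ per dose = Dose / Vd = 1470 / 103 = 14.27 mg/L
k = ln2 / t½ = 0.693147 / 8.66 = 0.08004 h⁻¹
Fraction remaining after one interval: r = e^(−kτ) = e^(−0.08004 × 14.7) = 0.3083
Before dose 2, 1 dose has been given (aged 1τ).
C_trough = C₀ × r = 14.27 × 0.3083 = 4.399 mg/L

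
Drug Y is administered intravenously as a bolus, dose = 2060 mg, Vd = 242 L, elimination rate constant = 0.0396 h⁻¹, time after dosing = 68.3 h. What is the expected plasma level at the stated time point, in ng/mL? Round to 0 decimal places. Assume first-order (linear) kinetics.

569 ng/mL

C₀ = Dose / Vd = 2060 / 242 = 8.512 mg/L
C = C₀ · e^(−k·t) = 8.512 × e^(−0.03960 × 68.3)
  = 8.512 × 0.06689 = 0.5694 mg/L
Convert: 0.5694 mg/L × 1000 = 569.4 ng/mL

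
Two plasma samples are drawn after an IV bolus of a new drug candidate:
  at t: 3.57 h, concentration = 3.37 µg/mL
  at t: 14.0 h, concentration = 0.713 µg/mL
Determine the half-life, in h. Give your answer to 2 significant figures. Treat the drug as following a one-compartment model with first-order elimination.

4.7 h

k = ln(C₁/C₂) / (t₂ − t₁) = ln(3.37/0.713) / (14.0 − 3.57)
  = 1.553 / 10.43 = 0.1489 h⁻¹
t½ = ln2 / k = 0.693147 / 0.1489 = 4.655 h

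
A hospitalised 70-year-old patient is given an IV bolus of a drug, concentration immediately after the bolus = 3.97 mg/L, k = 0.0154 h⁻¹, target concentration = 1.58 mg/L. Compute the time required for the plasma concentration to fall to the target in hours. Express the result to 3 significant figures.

59.8 h

t = ln(C₀ / C) / k = ln(3.970 / 1.58) / 0.01540
  = ln(2.513) / 0.01540 = 0.9215 / 0.01540 = 59.84 h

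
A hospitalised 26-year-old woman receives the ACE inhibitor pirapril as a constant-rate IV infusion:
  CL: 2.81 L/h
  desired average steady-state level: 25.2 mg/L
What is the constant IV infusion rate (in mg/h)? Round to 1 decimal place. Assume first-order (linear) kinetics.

At steady state, infusion rate R₀ = Css × CL = 25.2 × 2.810 = 70.81 mg/h

70.8 mg/h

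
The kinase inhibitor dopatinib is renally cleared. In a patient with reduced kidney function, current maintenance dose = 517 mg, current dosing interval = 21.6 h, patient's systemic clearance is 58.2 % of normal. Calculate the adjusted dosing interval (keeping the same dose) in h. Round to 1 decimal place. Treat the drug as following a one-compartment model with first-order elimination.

To keep the same average steady-state level, dosing rate must scale with clearance.
CL ratio = 58.2 / 100 = 0.5820
New interval (same dose) = 21.6 / 0.5820 = 37.11 h

37.1 h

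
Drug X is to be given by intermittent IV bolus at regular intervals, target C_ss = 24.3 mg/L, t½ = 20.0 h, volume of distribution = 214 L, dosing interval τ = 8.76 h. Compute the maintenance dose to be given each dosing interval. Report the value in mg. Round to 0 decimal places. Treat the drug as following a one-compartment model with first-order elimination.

k = ln2 / t½ = 0.693147 / 20.0 = 0.03466 h⁻¹
CL = k × Vd = 0.03466 × 214 = 7.417 L/h
At steady state, Dose/τ = Css × CL.
Dose = Css × CL × τ = 24.3 × 7.417 × 8.76 = 1579 mg

1579 mg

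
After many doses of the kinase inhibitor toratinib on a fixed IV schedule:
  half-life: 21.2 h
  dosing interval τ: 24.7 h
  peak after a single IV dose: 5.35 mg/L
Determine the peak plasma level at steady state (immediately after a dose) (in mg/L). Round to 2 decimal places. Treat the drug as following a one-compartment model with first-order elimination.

k = ln2 / t½ = 0.693147 / 21.2 = 0.03270 h⁻¹
e^(−kτ) = e^(−0.03270 × 24.7) = 0.4459
Accumulation ratio R = 1 / (1 − e^(−kτ)) = 1 / (1 − 0.4459) = 1.805
Steady-state peak = C₀ × R = 5.35 × 1.805 = 9.657 mg/L

9.66 mg/L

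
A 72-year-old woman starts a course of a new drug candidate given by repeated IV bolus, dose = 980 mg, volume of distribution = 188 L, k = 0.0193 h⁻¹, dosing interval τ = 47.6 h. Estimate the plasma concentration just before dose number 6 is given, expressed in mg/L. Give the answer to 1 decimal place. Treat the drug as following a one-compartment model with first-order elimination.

C₀ per dose = Dose / Vd = 980 / 188 = 5.213 mg/L
Fraction remaining after one interval: r = e^(−kτ) = e^(−0.01930 × 47.6) = 0.3990
Before dose 6, 5 doses have been given (aged 1τ, 2τ, 3τ, 4τ, 5τ).
C_trough = C₀ × (r + r² + … + r^5) = C₀ × r(1−r^5)/(1−r)
        = 5.213 × 0.3990 × (1 − 0.01011) / (1 − 0.3990) = 3.426 mg/L

3.4 mg/L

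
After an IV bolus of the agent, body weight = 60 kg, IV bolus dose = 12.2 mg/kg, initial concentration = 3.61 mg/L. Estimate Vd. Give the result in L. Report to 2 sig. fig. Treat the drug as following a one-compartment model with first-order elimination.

200 L

Dose = 12.2 × 60 = 732.0 mg
Vd = Dose / C₀ = 732.0 / 3.61 = 202.8 L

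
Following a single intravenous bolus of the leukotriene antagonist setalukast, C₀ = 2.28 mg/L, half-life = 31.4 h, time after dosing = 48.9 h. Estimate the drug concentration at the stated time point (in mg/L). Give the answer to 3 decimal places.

k = ln2 / t½ = 0.693147 / 31.4 = 0.02207 h⁻¹
C = C₀ · e^(−k·t) = 2.280 × e^(−0.02207 × 48.9)
  = 2.280 × 0.3399 = 0.7750 mg/L

0.775 mg/L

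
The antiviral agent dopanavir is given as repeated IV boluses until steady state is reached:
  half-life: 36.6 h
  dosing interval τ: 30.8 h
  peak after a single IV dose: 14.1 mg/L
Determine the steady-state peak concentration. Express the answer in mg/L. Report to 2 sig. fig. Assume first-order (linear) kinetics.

32 mg/L

k = ln2 / t½ = 0.693147 / 36.6 = 0.01894 h⁻¹
e^(−kτ) = e^(−0.01894 × 30.8) = 0.5580
Accumulation ratio R = 1 / (1 − e^(−kτ)) = 1 / (1 − 0.5580) = 2.262
Steady-state peak = C₀ × R = 14.1 × 2.262 = 31.89 mg/L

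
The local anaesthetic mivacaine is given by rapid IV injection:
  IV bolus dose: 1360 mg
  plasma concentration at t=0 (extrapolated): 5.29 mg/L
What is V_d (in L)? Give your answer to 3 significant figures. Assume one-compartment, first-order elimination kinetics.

257 L

Vd = Dose / C₀ = 1360 / 5.29 = 257.1 L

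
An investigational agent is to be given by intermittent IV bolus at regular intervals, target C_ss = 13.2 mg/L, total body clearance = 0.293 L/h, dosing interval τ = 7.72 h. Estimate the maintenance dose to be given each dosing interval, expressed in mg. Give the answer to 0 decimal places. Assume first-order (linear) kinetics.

At steady state, Dose/τ = Css × CL.
Dose = Css × CL × τ = 13.2 × 0.2930 × 7.72 = 29.86 mg

30 mg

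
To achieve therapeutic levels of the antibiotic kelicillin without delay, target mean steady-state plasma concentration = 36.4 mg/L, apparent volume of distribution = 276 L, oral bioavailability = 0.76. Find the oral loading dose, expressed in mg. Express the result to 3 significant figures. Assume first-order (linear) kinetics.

13200 mg

LD = Css × Vd / F = 36.4 × 276 / 0.76 = 13220 mg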